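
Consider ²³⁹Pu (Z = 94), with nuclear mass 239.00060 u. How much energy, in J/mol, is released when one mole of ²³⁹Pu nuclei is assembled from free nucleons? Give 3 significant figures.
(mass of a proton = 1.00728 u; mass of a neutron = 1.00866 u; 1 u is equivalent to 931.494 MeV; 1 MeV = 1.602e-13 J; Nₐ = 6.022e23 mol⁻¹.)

Total constituent mass: 94 × 1.00728 + 145 × 1.00866 = 240.94002 u
The mass defect is 240.94002 − 239.00060 = 1.93942 u.
Converting to energy: 1.93942 u × 931.494 MeV/u = 1806.56 MeV
Per nucleus in joules: 1806.56 MeV × 1.602e-13 J/MeV = 2.8941e-10 J
Per mole: 2.8941e-10 J × 6.022e23 mol⁻¹ = 1.7428e+14 J/mol

1.74e+14 J/mol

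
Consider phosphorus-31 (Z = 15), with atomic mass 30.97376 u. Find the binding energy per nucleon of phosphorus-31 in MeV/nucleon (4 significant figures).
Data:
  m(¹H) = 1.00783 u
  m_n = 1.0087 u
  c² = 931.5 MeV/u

The nucleus contains 15 protons and 31 − 15 = 16 neutrons.
Mass of separated nucleons = 15(1.00783) + 16(1.0087) = 15.11745 + 16.1392 = 31.25665 u
Mass defect Δm = 31.25665 − 30.97376 = 0.28289 u
Converting to energy: 0.28289 u × 931.5 MeV/u = 263.512 MeV
Dividing by A = 31 gives 8.500 MeV per nucleon.

8.500 MeV/nucleon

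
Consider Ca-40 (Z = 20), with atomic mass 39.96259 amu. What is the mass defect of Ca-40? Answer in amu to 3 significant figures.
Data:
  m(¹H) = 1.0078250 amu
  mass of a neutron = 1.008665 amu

0.367 amu

With 20 protons and 20 neutrons (A = 40):
Total constituent mass: 20 × 1.0078250 + 20 × 1.008665 = 40.3298000 amu
The mass defect is 40.3298000 − 39.96259 = 0.3672100 amu.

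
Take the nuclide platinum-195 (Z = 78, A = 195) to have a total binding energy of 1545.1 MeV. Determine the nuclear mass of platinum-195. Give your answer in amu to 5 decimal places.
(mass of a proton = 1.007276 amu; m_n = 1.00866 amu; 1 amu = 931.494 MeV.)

194.92201 amu

Mass defect = 1545.1 MeV / (931.494 MeV/amu) = 1.6587332 amu
Constituent mass = 78(1.007276) + 117(1.00866) = 196.580748 amu
Nuclear mass = 196.580748 − 1.6587332 = 194.9220148 amu ≈ 194.92201 amu (to 5 decimal places)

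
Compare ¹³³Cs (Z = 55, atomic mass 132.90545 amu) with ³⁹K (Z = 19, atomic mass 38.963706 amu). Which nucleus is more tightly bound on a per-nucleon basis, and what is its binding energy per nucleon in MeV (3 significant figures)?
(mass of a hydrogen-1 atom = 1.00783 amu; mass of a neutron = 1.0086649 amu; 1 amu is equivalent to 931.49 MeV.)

¹³³Cs: Σm = 55(1.00783) + 78(1.0086649) = 134.1065122 amu; Δm = 1.2010622 amu; E_B = 1118.8 MeV; E_B/A = 8.412 MeV
³⁹K: Σm = 19(1.00783) + 20(1.0086649) = 39.3220680 amu; Δm = 0.3583620 amu; E_B = 333.81 MeV; E_B/A = 8.559 MeV
³⁹K has the higher binding energy per nucleon, so it is the more tightly bound nucleus.

³⁹K; 8.56 MeV/nucleon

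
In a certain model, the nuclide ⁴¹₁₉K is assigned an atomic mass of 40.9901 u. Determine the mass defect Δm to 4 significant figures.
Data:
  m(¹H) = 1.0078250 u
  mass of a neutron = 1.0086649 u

With 19 protons and 22 neutrons (A = 41):
Mass of separated nucleons = 19(1.0078250) + 22(1.0086649) = 19.1486750 + 22.1906278 = 41.3393028 u
Δm = 41.3393028 − 40.9901 = 0.3492028 u

0.3492 u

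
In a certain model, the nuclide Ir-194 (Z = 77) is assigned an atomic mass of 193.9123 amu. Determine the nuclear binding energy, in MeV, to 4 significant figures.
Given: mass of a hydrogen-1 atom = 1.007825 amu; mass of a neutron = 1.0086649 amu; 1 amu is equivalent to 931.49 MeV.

The nucleus contains 77 protons and 194 − 77 = 117 neutrons.
Σm = 77·m(¹H) + 117·m_n = 77.602525 + 118.0137933 = 195.6163183 amu
Δm = 195.6163183 − 193.9123 = 1.7040183 amu
Binding energy = Δm·c² = 1.7040183 × 931.49 MeV/amu = 1587.28 MeV

1587 MeV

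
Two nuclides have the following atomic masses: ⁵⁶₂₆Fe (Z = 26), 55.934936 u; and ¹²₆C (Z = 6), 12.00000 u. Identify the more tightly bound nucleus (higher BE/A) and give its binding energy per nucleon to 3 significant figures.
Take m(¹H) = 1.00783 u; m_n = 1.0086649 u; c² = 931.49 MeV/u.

⁵⁶₂₆Fe; 8.79 MeV/nucleon

⁵⁶₂₆Fe: Σm = 26(1.00783) + 30(1.0086649) = 56.4635270 u; Δm = 0.5285910 u; E_B = 492.377 MeV; E_B/A = 8.792 MeV
¹²₆C: Σm = 6(1.00783) + 6(1.0086649) = 12.0989694 u; Δm = 0.0989694 u; E_B = 92.189 MeV; E_B/A = 7.682 MeV
⁵⁶₂₆Fe has the higher binding energy per nucleon, so it is the more tightly bound nucleus.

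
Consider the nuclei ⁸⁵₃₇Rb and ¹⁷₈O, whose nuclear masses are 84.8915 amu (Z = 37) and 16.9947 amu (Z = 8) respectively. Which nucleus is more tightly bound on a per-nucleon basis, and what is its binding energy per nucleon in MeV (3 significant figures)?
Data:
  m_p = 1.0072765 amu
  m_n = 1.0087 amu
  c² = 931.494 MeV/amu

⁸⁵₃₇Rb; 8.72 MeV/nucleon

⁸⁵₃₇Rb: Σm = 37(1.0072765) + 48(1.0087) = 85.6868305 amu; Δm = 0.7953305 amu; E_B = 740.85 MeV; E_B/A = 8.716 MeV
¹⁷₈O: Σm = 8(1.0072765) + 9(1.0087) = 17.1365120 amu; Δm = 0.1418120 amu; E_B = 132.097 MeV; E_B/A = 7.770 MeV
⁸⁵₃₇Rb has the higher binding energy per nucleon, so it is the more tightly bound nucleus.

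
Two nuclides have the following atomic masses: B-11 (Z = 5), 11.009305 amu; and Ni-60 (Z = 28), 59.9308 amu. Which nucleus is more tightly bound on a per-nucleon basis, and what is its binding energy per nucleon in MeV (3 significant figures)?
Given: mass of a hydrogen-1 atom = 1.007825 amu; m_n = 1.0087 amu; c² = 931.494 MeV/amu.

Ni-60; 8.80 MeV/nucleon

B-11: Σm = 5(1.007825) + 6(1.0087) = 11.091325 amu; Δm = 0.082020 amu; E_B = 76.401 MeV; E_B/A = 6.946 MeV
Ni-60: Σm = 28(1.007825) + 32(1.0087) = 60.497500 amu; Δm = 0.566700 amu; E_B = 527.88 MeV; E_B/A = 8.798 MeV
Ni-60 has the higher binding energy per nucleon, so it is the more tightly bound nucleus.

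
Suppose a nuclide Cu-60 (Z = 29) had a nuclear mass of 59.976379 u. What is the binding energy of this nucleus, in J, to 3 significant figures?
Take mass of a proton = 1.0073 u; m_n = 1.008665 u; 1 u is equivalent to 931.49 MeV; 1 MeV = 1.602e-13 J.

7.52e-11 J

Z = 29, so N = A − Z = 60 − 29 = 31.
Σm = 29·m_p + 31·m_n = 29.2117 + 31.268615 = 60.480315 u
Mass defect Δm = 60.480315 − 59.976379 = 0.503936 u
E_B = 0.503936 × 931.49 = 469.411 MeV
In joules: 469.411 MeV × 1.602e-13 J/MeV = 7.5200e-11 J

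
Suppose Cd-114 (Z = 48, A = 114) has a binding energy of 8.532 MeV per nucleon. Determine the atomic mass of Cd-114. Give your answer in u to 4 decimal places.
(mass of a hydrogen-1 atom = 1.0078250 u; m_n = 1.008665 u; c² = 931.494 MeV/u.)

113.9033 u

Total binding energy = 114 × 8.532 = 972.648 MeV
Mass defect = 972.648 MeV / (931.494 MeV/u) = 1.044181 u
Constituent mass = 48(1.0078250) + 66(1.008665) = 114.9474900 u
Atomic mass = 114.9474900 − 1.044181 = 113.9033090 u ≈ 113.9033 u (to 4 decimal places)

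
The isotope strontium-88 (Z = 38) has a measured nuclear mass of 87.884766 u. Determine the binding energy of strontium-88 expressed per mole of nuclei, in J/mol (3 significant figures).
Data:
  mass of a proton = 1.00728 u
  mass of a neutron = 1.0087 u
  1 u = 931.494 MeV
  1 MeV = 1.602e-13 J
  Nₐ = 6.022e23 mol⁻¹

Σm = 38·m_p + 50·m_n = 38.27664 + 50.4350 = 88.71164 u
Mass defect Δm = 88.71164 − 87.884766 = 0.826874 u
Binding energy = Δm·c² = 0.826874 × 931.494 MeV/u = 770.228 MeV
Per nucleus in joules: 770.228 MeV × 1.602e-13 J/MeV = 1.2339e-10 J
Per mole: 1.2339e-10 J × 6.022e23 mol⁻¹ = 7.4305e+13 J/mol

7.43e+13 J/mol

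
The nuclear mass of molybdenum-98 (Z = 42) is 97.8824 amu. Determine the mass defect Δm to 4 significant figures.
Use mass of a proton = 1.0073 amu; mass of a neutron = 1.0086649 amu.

0.9094 amu

With 42 protons and 56 neutrons (A = 98):
Total constituent mass: 42 × 1.0073 + 56 × 1.0086649 = 98.7918344 amu
Δm = 98.7918344 − 97.8824 = 0.9094344 amu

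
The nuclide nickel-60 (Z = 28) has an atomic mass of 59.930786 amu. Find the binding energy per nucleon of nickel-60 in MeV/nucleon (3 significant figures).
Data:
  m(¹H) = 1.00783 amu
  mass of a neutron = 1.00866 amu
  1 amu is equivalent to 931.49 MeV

The nucleus contains 28 protons and 60 − 28 = 32 neutrons.
Σm = 28·m(¹H) + 32·m_n = 28.21924 + 32.27712 = 60.49636 amu
Δm = 60.49636 − 59.930786 = 0.565574 amu
Converting to energy: 0.565574 amu × 931.49 MeV/amu = 526.827 MeV
Per nucleon: 526.827 / 60 = 8.780 MeV

8.78 MeV/nucleon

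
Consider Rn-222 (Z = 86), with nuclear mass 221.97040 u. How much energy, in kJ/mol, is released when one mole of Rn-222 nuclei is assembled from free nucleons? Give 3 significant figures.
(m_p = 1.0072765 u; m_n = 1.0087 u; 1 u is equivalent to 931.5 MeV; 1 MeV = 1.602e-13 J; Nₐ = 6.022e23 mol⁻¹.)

1.65e+11 kJ/mol

With 86 protons and 136 neutrons (A = 222):
Mass of separated nucleons = 86(1.0072765) + 136(1.0087) = 86.6257790 + 137.1832 = 223.8089790 u
Mass defect Δm = 223.8089790 − 221.97040 = 1.8385790 u
E_B = 1.8385790 × 931.5 = 1712.64 MeV
Per nucleus in joules: 1712.64 MeV × 1.602e-13 J/MeV = 2.7436e-10 J
Per mole: 2.7436e-10 J × 6.022e23 mol⁻¹ = 1.6522e+14 J/mol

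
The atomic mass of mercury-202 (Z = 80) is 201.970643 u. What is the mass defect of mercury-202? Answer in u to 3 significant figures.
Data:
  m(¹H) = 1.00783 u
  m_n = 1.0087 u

Total constituent mass: 80 × 1.00783 + 122 × 1.0087 = 203.68780 u
The mass defect is 203.68780 − 201.970643 = 1.717157 u.

1.72 u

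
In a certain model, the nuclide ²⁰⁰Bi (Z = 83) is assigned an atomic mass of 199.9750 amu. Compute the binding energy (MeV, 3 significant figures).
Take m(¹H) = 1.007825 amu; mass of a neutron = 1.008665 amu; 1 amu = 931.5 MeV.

Mass of separated nucleons = 83(1.007825) + 117(1.008665) = 83.649475 + 118.013805 = 201.663280 amu
Δm = 201.663280 − 199.9750 = 1.688280 amu
Binding energy = Δm·c² = 1.688280 × 931.5 MeV/amu = 1572.63 MeV

1570 MeV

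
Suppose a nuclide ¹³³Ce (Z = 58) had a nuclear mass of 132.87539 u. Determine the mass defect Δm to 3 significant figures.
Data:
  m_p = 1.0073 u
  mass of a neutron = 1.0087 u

1.20 u

The nucleus contains 58 protons and 133 − 58 = 75 neutrons.
Σm = 58·m_p + 75·m_n = 58.4234 + 75.6525 = 134.0759 u
The mass defect is 134.0759 − 132.87539 = 1.20051 u.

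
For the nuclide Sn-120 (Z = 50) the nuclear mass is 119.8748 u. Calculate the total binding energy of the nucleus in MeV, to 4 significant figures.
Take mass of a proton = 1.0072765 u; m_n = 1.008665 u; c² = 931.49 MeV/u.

1021 MeV

Total constituent mass: 50 × 1.0072765 + 70 × 1.008665 = 120.9703750 u
The mass defect is 120.9703750 − 119.8748 = 1.0955750 u.
E_B = 1.0955750 × 931.49 = 1020.52 MeV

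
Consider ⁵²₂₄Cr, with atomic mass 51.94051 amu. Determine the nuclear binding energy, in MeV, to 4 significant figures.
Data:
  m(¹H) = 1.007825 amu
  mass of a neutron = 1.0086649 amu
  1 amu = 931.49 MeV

The nucleus contains 24 protons and 52 − 24 = 28 neutrons.
Total constituent mass: 24 × 1.007825 + 28 × 1.0086649 = 52.4304172 amu
Mass defect Δm = 52.4304172 − 51.94051 = 0.4899072 amu
Converting to energy: 0.4899072 amu × 931.49 MeV/amu = 456.344 MeV

456.3 MeV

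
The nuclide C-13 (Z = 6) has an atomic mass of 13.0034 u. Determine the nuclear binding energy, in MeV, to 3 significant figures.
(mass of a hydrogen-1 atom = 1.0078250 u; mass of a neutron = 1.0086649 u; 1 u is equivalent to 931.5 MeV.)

97.1 MeV

Z = 6, so N = A − Z = 13 − 6 = 7.
Σm = 6·m(¹H) + 7·m_n = 6.0469500 + 7.0606543 = 13.1076043 u
Mass defect Δm = 13.1076043 − 13.0034 = 0.1042043 u
Binding energy = Δm·c² = 0.1042043 × 931.5 MeV/u = 97.0663 MeV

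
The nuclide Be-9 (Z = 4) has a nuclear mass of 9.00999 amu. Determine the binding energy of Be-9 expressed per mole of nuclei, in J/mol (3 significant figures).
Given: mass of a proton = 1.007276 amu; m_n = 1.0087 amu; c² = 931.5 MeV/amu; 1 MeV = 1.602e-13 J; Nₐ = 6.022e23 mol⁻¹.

Mass of separated nucleons = 4(1.007276) + 5(1.0087) = 4.029104 + 5.0435 = 9.072604 amu
The mass defect is 9.072604 − 9.00999 = 0.062614 amu.
E_B = 0.062614 × 931.5 = 58.3249 MeV
Per nucleus in joules: 58.3249 MeV × 1.602e-13 J/MeV = 9.3436e-12 J
Per mole: 9.3436e-12 J × 6.022e23 mol⁻¹ = 5.6267e+12 J/mol

5.63e+12 J/mol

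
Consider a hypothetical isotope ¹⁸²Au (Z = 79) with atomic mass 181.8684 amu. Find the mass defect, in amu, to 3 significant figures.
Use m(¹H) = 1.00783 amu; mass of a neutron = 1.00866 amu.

With 79 protons and 103 neutrons (A = 182):
Mass of separated nucleons = 79(1.00783) + 103(1.00866) = 79.61857 + 103.89198 = 183.51055 amu
The mass defect is 183.51055 − 181.8684 = 1.64215 amu.

1.64 amu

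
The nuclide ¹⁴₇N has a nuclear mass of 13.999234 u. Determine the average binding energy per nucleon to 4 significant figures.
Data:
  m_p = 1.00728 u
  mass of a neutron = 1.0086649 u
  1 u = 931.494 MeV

7.477 MeV/nucleon

With 7 protons and 7 neutrons (A = 14):
Total constituent mass: 7 × 1.00728 + 7 × 1.0086649 = 14.1116143 u
The mass defect is 14.1116143 − 13.999234 = 0.1123803 u.
Binding energy = Δm·c² = 0.1123803 × 931.494 MeV/u = 104.682 MeV
BE/A = 104.682 MeV / 14 = 7.477 MeV/nucleon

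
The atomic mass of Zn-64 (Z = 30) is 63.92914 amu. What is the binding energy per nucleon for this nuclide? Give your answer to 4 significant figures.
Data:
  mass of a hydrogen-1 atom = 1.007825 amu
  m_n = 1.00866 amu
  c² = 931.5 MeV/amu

Mass of separated nucleons = 30(1.007825) + 34(1.00866) = 30.234750 + 34.29444 = 64.529190 amu
The mass defect is 64.529190 − 63.92914 = 0.600050 amu.
Binding energy = Δm·c² = 0.600050 × 931.5 MeV/amu = 558.947 MeV
BE/A = 558.947 MeV / 64 = 8.734 MeV/nucleon

8.734 MeV/nucleon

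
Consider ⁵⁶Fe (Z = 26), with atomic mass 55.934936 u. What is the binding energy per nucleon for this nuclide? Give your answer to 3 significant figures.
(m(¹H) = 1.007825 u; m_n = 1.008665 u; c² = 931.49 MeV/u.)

Z = 26, so N = A − Z = 56 − 26 = 30.
Total constituent mass: 26 × 1.007825 + 30 × 1.008665 = 56.463400 u
Δm = 56.463400 − 55.934936 = 0.528464 u
E_B = 0.528464 × 931.49 = 492.259 MeV
Dividing by A = 56 gives 8.790 MeV per nucleon.

8.79 MeV/nucleon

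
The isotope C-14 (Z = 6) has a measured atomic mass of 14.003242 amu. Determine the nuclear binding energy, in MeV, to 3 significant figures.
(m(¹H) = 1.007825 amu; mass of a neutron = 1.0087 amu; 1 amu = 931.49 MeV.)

With 6 protons and 8 neutrons (A = 14):
Σm = 6·m(¹H) + 8·m_n = 6.046950 + 8.0696 = 14.116550 amu
Δm = 14.116550 − 14.003242 = 0.113308 amu
Binding energy = Δm·c² = 0.113308 × 931.49 MeV/amu = 105.545 MeV

106 MeV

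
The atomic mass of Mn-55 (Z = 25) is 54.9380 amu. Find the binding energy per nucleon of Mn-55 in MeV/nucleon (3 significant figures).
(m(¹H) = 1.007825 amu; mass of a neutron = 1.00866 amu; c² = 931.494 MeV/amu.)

Total constituent mass: 25 × 1.007825 + 30 × 1.00866 = 55.455425 amu
The mass defect is 55.455425 − 54.9380 = 0.517425 amu.
Binding energy = Δm·c² = 0.517425 × 931.494 MeV/amu = 481.978 MeV
Per nucleon: 481.978 / 55 = 8.763 MeV

8.76 MeV/nucleon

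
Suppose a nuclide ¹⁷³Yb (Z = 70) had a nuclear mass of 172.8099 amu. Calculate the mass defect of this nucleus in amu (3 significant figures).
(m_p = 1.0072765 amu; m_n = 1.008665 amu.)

Z = 70, so N = A − Z = 173 − 70 = 103.
Mass of separated nucleons = 70(1.0072765) + 103(1.008665) = 70.5093550 + 103.892495 = 174.4018500 amu
Δm = 174.4018500 − 172.8099 = 1.5919500 amu

1.59 amu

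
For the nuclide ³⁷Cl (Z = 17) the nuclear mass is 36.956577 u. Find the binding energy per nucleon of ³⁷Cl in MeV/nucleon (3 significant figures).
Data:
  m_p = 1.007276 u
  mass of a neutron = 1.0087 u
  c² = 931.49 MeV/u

With 17 protons and 20 neutrons (A = 37):
Mass of separated nucleons = 17(1.007276) + 20(1.0087) = 17.123692 + 20.1740 = 37.297692 u
Mass defect Δm = 37.297692 − 36.956577 = 0.341115 u
Binding energy = Δm·c² = 0.341115 × 931.49 MeV/u = 317.745 MeV
Per nucleon: 317.745 / 37 = 8.588 MeV

8.59 MeV/nucleon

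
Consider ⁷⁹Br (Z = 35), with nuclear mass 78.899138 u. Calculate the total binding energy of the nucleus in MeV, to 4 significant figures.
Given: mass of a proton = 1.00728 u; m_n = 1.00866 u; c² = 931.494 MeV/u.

Z = 35, so N = A − Z = 79 − 35 = 44.
Σm = 35·m_p + 44·m_n = 35.25480 + 44.38104 = 79.63584 u
Mass defect Δm = 79.63584 − 78.899138 = 0.736702 u
E_B = 0.736702 × 931.494 = 686.233 MeV

686.2 MeV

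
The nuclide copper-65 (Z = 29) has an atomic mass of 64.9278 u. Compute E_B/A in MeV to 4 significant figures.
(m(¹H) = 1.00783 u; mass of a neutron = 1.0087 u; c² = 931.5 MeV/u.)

8.777 MeV/nucleon

Z = 29, so N = A − Z = 65 − 29 = 36.
Mass of separated nucleons = 29(1.00783) + 36(1.0087) = 29.22707 + 36.3132 = 65.54027 u
Mass defect Δm = 65.54027 − 64.9278 = 0.61247 u
Binding energy = Δm·c² = 0.61247 × 931.5 MeV/u = 570.516 MeV
Dividing by A = 65 gives 8.777 MeV per nucleon.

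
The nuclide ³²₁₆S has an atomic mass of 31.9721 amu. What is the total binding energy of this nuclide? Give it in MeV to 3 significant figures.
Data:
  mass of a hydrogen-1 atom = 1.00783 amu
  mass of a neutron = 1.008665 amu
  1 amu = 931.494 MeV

Total constituent mass: 16 × 1.00783 + 16 × 1.008665 = 32.263920 amu
Mass defect Δm = 32.263920 − 31.9721 = 0.291820 amu
Converting to energy: 0.291820 amu × 931.494 MeV/amu = 271.829 MeV

272 MeV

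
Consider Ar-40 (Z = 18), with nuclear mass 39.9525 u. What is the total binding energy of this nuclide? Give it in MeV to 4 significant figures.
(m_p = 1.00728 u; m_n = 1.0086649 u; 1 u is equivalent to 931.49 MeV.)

343.9 MeV

Total constituent mass: 18 × 1.00728 + 22 × 1.0086649 = 40.3216678 u
The mass defect is 40.3216678 − 39.9525 = 0.3691678 u.
Converting to energy: 0.3691678 u × 931.49 MeV/u = 343.876 MeV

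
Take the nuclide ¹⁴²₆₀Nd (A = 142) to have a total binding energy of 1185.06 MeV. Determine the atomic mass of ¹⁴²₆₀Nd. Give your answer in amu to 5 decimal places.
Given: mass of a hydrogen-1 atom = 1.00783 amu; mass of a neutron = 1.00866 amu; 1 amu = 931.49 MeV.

Mass defect = 1185.06 MeV / (931.49 MeV/amu) = 1.2722198 amu
Constituent mass = 60(1.00783) + 82(1.00866) = 143.17992 amu
Atomic mass = 143.17992 − 1.2722198 = 141.9077002 amu ≈ 141.90770 amu (to 5 decimal places)

141.90770 amu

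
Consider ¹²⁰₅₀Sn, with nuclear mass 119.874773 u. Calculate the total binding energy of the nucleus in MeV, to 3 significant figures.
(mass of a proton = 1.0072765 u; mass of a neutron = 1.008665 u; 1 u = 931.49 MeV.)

1020 MeV

With 50 protons and 70 neutrons (A = 120):
Total constituent mass: 50 × 1.0072765 + 70 × 1.008665 = 120.9703750 u
Δm = 120.9703750 − 119.874773 = 1.0956020 u
Converting to energy: 1.0956020 u × 931.49 MeV/u = 1020.54 MeV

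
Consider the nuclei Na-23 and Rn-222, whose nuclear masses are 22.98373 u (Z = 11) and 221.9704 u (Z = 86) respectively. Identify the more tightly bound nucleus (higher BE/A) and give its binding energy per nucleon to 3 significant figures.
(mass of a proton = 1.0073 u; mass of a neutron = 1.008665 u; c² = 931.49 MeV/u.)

Na-23; 8.12 MeV/nucleon

Na-23: Σm = 11(1.0073) + 12(1.008665) = 23.184280 u; Δm = 0.200550 u; E_B = 186.81 MeV; E_B/A = 8.122 MeV
Rn-222: Σm = 86(1.0073) + 136(1.008665) = 223.806240 u; Δm = 1.835840 u; E_B = 1710.1 MeV; E_B/A = 7.703 MeV
Na-23 has the higher binding energy per nucleon, so it is the more tightly bound nucleus.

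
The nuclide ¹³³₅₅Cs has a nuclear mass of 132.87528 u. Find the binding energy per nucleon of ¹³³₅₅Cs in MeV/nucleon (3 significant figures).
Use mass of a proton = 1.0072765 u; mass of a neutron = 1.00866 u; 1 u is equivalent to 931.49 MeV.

With 55 protons and 78 neutrons (A = 133):
Σm = 55·m_p + 78·m_n = 55.4002075 + 78.67548 = 134.0756875 u
Δm = 134.0756875 − 132.87528 = 1.2004075 u
E_B = 1.2004075 × 931.49 = 1118.17 MeV
Per nucleon: 1118.17 / 133 = 8.407 MeV

8.41 MeV/nucleon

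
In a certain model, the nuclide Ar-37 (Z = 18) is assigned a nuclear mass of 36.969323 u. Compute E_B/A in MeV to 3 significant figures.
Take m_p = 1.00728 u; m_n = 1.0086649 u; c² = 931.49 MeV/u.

8.22 MeV/nucleon

Z = 18, so N = A − Z = 37 − 18 = 19.
Mass of separated nucleons = 18(1.00728) + 19(1.0086649) = 18.13104 + 19.1646331 = 37.2956731 u
The mass defect is 37.2956731 − 36.969323 = 0.3263501 u.
Converting to energy: 0.3263501 u × 931.49 MeV/u = 303.992 MeV
BE/A = 303.992 MeV / 37 = 8.216 MeV/nucleon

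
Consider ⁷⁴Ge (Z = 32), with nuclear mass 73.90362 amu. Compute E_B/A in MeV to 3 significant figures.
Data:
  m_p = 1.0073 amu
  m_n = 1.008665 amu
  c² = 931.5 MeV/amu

8.73 MeV/nucleon

Z = 32, so N = A − Z = 74 − 32 = 42.
Total constituent mass: 32 × 1.0073 + 42 × 1.008665 = 74.597530 amu
The mass defect is 74.597530 − 73.90362 = 0.693910 amu.
Converting to energy: 0.693910 amu × 931.5 MeV/amu = 646.377 MeV
Dividing by A = 74 gives 8.7348 MeV per nucleon.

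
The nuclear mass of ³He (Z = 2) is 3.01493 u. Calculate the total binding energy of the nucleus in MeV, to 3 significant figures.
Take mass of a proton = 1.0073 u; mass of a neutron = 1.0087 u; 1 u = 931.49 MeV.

Σm = 2·m_p + 1·m_n = 2.0146 + 1.0087 = 3.0233 u
Mass defect Δm = 3.0233 − 3.01493 = 0.00837 u
Binding energy = Δm·c² = 0.00837 × 931.49 MeV/u = 7.79657 MeV

7.80 MeV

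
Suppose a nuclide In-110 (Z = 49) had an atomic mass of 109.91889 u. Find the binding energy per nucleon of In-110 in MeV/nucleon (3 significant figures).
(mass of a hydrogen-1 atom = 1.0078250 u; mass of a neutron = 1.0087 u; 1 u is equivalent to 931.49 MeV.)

8.43 MeV/nucleon

Mass of separated nucleons = 49(1.0078250) + 61(1.0087) = 49.3834250 + 61.5307 = 110.9141250 u
The mass defect is 110.9141250 − 109.91889 = 0.9952350 u.
Converting to energy: 0.9952350 u × 931.49 MeV/u = 927.051 MeV
Dividing by A = 110 gives 8.428 MeV per nucleon.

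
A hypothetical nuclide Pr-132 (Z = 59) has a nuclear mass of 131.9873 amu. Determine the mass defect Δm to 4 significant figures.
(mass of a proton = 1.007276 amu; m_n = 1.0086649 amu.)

1.075 amu

Mass of separated nucleons = 59(1.007276) + 73(1.0086649) = 59.429284 + 73.6325377 = 133.0618217 amu
Δm = 133.0618217 − 131.9873 = 1.0745217 amu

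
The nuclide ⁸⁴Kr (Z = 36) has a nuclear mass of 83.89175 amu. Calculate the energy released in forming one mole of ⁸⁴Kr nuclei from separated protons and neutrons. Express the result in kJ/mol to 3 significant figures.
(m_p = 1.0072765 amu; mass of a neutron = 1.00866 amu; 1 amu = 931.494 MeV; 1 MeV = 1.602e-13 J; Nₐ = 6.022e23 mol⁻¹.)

The nucleus contains 36 protons and 84 − 36 = 48 neutrons.
Total constituent mass: 36 × 1.0072765 + 48 × 1.00866 = 84.6776340 amu
Mass defect Δm = 84.6776340 − 83.89175 = 0.7858840 amu
Converting to energy: 0.7858840 amu × 931.494 MeV/amu = 732.046 MeV
Per nucleus in joules: 732.046 MeV × 1.602e-13 J/MeV = 1.1727e-10 J
Per mole: 1.1727e-10 J × 6.022e23 mol⁻¹ = 7.0620e+13 J/mol

7.06e+10 kJ/mol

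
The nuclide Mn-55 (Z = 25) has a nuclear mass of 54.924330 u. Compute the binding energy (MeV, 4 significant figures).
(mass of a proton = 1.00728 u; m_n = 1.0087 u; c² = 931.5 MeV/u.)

With 25 protons and 30 neutrons (A = 55):
Total constituent mass: 25 × 1.00728 + 30 × 1.0087 = 55.44300 u
Δm = 55.44300 − 54.924330 = 0.518670 u
E_B = 0.518670 × 931.5 = 483.141 MeV

483.1 MeV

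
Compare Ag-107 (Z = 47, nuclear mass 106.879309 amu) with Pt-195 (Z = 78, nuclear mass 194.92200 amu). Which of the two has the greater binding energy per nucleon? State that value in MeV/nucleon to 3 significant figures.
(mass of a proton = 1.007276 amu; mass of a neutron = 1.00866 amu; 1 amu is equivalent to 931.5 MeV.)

Ag-107: Σm = 47(1.007276) + 60(1.00866) = 107.861572 amu; Δm = 0.982263 amu; E_B = 914.98 MeV; E_B/A = 8.551 MeV
Pt-195: Σm = 78(1.007276) + 117(1.00866) = 196.580748 amu; Δm = 1.658748 amu; E_B = 1545.1 MeV; E_B/A = 7.924 MeV
Ag-107 has the higher binding energy per nucleon, so it is the more tightly bound nucleus.

Ag-107; 8.55 MeV/nucleon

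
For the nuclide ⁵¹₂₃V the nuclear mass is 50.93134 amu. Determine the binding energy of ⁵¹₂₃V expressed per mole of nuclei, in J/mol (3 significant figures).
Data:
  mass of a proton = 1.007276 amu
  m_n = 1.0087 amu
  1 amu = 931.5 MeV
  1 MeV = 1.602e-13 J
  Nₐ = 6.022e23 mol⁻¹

4.31e+13 J/mol

Z = 23, so N = A − Z = 51 − 23 = 28.
Mass of separated nucleons = 23(1.007276) + 28(1.0087) = 23.167348 + 28.2436 = 51.410948 amu
Δm = 51.410948 − 50.93134 = 0.479608 amu
Converting to energy: 0.479608 amu × 931.5 MeV/amu = 446.755 MeV
Per nucleus in joules: 446.755 MeV × 1.602e-13 J/MeV = 7.1570e-11 J
Per mole: 7.1570e-11 J × 6.022e23 mol⁻¹ = 4.3099e+13 J/mol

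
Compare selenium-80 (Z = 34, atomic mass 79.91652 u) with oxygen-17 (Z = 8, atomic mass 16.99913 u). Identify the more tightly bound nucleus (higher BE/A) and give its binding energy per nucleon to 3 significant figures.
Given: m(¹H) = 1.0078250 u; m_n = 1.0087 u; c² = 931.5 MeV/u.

selenium-80; 8.73 MeV/nucleon

selenium-80: Σm = 34(1.0078250) + 46(1.0087) = 80.6662500 u; Δm = 0.7497300 u; E_B = 698.37 MeV; E_B/A = 8.730 MeV
oxygen-17: Σm = 8(1.0078250) + 9(1.0087) = 17.1409000 u; Δm = 0.1417700 u; E_B = 132.06 MeV; E_B/A = 7.768 MeV
selenium-80 has the higher binding energy per nucleon, so it is the more tightly bound nucleus.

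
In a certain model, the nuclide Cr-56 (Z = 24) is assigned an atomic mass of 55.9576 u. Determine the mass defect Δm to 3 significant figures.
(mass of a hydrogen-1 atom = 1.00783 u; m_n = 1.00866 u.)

0.507 u

The nucleus contains 24 protons and 56 − 24 = 32 neutrons.
Total constituent mass: 24 × 1.00783 + 32 × 1.00866 = 56.46504 u
Mass defect Δm = 56.46504 − 55.9576 = 0.50744 u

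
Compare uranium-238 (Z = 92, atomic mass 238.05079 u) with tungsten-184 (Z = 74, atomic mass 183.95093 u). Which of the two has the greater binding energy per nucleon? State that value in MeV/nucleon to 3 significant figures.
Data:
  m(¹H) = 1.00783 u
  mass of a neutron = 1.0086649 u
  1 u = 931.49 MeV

uranium-238: Σm = 92(1.00783) + 146(1.0086649) = 239.9854354 u; Δm = 1.9346454 u; E_B = 1802.1 MeV; E_B/A = 7.572 MeV
tungsten-184: Σm = 74(1.00783) + 110(1.0086649) = 185.5325590 u; Δm = 1.5816290 u; E_B = 1473.3 MeV; E_B/A = 8.007 MeV
tungsten-184 has the higher binding energy per nucleon, so it is the more tightly bound nucleus.

tungsten-184; 8.01 MeV/nucleon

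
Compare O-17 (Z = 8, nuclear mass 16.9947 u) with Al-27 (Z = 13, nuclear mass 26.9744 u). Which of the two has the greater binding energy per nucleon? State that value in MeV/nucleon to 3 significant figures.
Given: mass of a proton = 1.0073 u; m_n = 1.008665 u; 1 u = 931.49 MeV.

Al-27; 8.34 MeV/nucleon

O-17: Σm = 8(1.0073) + 9(1.008665) = 17.136385 u; Δm = 0.141685 u; E_B = 131.978 MeV; E_B/A = 7.763 MeV
Al-27: Σm = 13(1.0073) + 14(1.008665) = 27.216210 u; Δm = 0.241810 u; E_B = 225.24 MeV; E_B/A = 8.342 MeV
Al-27 has the higher binding energy per nucleon, so it is the more tightly bound nucleus.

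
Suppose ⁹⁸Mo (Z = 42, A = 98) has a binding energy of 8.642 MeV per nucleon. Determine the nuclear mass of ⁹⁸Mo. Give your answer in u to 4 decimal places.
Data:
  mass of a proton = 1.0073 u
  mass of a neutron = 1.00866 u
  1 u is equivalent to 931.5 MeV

Total binding energy = 98 × 8.642 = 846.916 MeV
Mass defect = 846.916 MeV / (931.5 MeV/u) = 0.909196 u
Constituent mass = 42(1.0073) + 56(1.00866) = 98.79156 u
Nuclear mass = 98.79156 − 0.909196 = 97.882364 u ≈ 97.8824 u (to 4 decimal places)

97.8824 u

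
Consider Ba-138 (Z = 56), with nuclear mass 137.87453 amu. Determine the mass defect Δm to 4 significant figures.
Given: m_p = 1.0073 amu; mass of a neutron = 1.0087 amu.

Mass of separated nucleons = 56(1.0073) + 82(1.0087) = 56.4088 + 82.7134 = 139.1222 amu
Δm = 139.1222 − 137.87453 = 1.24767 amu

1.248 amu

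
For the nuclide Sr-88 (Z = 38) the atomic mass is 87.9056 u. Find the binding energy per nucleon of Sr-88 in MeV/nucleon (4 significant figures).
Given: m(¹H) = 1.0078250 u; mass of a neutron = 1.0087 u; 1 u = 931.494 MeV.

Z = 38, so N = A − Z = 88 − 38 = 50.
Total constituent mass: 38 × 1.0078250 + 50 × 1.0087 = 88.7323500 u
Mass defect Δm = 88.7323500 − 87.9056 = 0.8267500 u
Binding energy = Δm·c² = 0.8267500 × 931.494 MeV/u = 770.113 MeV
Dividing by A = 88 gives 8.751 MeV per nucleon.

8.751 MeV/nucleon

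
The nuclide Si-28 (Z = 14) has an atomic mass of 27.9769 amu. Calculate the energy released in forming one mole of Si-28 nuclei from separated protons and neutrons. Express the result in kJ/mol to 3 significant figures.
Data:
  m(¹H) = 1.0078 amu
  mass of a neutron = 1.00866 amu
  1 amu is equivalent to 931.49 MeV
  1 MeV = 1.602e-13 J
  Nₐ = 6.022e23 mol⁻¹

2.28e+10 kJ/mol

Σm = 14·m(¹H) + 14·m_n = 14.1092 + 14.12124 = 28.23044 amu
The mass defect is 28.23044 − 27.9769 = 0.25354 amu.
Binding energy = Δm·c² = 0.25354 × 931.49 MeV/amu = 236.170 MeV
Per nucleus in joules: 236.170 MeV × 1.602e-13 J/MeV = 3.7834e-11 J
Per mole: 3.7834e-11 J × 6.022e23 mol⁻¹ = 2.2784e+13 J/mol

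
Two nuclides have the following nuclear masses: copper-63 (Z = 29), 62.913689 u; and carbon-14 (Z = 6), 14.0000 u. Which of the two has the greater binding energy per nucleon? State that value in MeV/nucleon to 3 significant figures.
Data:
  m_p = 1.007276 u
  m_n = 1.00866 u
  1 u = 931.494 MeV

copper-63: Σm = 29(1.007276) + 34(1.00866) = 63.505444 u; Δm = 0.591755 u; E_B = 551.216 MeV; E_B/A = 8.749 MeV
carbon-14: Σm = 6(1.007276) + 8(1.00866) = 14.112936 u; Δm = 0.112936 u; E_B = 105.20 MeV; E_B/A = 7.514 MeV
copper-63 has the higher binding energy per nucleon, so it is the more tightly bound nucleus.

copper-63; 8.75 MeV/nucleon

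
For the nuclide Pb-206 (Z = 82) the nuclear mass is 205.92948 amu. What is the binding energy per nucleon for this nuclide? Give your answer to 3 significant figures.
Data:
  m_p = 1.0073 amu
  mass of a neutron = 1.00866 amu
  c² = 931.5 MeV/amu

Z = 82, so N = A − Z = 206 − 82 = 124.
Σm = 82·m_p + 124·m_n = 82.5986 + 125.07384 = 207.67244 amu
Mass defect Δm = 207.67244 − 205.92948 = 1.74296 amu
Binding energy = Δm·c² = 1.74296 × 931.5 MeV/amu = 1623.57 MeV
BE/A = 1623.57 MeV / 206 = 7.881 MeV/nucleon

7.88 MeV/nucleon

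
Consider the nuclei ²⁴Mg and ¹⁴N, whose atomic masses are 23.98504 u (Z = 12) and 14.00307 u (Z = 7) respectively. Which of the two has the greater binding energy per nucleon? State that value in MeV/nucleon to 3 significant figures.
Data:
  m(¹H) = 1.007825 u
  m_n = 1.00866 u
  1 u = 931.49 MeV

²⁴Mg: Σm = 12(1.007825) + 12(1.00866) = 24.197820 u; Δm = 0.212780 u; E_B = 198.20 MeV; E_B/A = 8.258 MeV
¹⁴N: Σm = 7(1.007825) + 7(1.00866) = 14.115395 u; Δm = 0.112325 u; E_B = 104.63 MeV; E_B/A = 7.474 MeV
²⁴Mg has the higher binding energy per nucleon, so it is the more tightly bound nucleus.

²⁴Mg; 8.26 MeV/nucleon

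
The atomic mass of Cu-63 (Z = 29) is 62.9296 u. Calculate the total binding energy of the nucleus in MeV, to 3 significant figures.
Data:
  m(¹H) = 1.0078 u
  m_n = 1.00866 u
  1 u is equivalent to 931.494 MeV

Σm = 29·m(¹H) + 34·m_n = 29.2262 + 34.29444 = 63.52064 u
The mass defect is 63.52064 − 62.9296 = 0.59104 u.
Binding energy = Δm·c² = 0.59104 × 931.494 MeV/u = 550.550 MeV

551 MeV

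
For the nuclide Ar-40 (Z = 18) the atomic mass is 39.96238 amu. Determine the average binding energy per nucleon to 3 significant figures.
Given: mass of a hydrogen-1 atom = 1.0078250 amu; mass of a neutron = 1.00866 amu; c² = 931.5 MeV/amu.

Total constituent mass: 18 × 1.0078250 + 22 × 1.00866 = 40.3313700 amu
Mass defect Δm = 40.3313700 − 39.96238 = 0.3689900 amu
E_B = 0.3689900 × 931.5 = 343.714 MeV
Dividing by A = 40 gives 8.593 MeV per nucleon.

8.59 MeV/nucleon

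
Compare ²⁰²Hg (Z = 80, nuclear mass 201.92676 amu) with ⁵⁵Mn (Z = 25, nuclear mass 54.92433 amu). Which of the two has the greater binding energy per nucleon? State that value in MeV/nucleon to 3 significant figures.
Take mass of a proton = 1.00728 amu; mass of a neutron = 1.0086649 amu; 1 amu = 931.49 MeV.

²⁰²Hg: Σm = 80(1.00728) + 122(1.0086649) = 203.6395178 amu; Δm = 1.7127578 amu; E_B = 1595.4 MeV; E_B/A = 7.898 MeV
⁵⁵Mn: Σm = 25(1.00728) + 30(1.0086649) = 55.4419470 amu; Δm = 0.5176170 amu; E_B = 482.155 MeV; E_B/A = 8.766 MeV
⁵⁵Mn has the higher binding energy per nucleon, so it is the more tightly bound nucleus.

⁵⁵Mn; 8.77 MeV/nucleon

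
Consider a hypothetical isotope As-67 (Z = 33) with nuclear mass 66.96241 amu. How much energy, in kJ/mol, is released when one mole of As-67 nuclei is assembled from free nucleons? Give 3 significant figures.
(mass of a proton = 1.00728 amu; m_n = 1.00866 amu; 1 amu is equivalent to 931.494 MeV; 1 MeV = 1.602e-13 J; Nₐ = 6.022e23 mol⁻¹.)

Total constituent mass: 33 × 1.00728 + 34 × 1.00866 = 67.53468 amu
The mass defect is 67.53468 − 66.96241 = 0.57227 amu.
Converting to energy: 0.57227 amu × 931.494 MeV/amu = 533.066 MeV
Per nucleus in joules: 533.066 MeV × 1.602e-13 J/MeV = 8.5397e-11 J
Per mole: 8.5397e-11 J × 6.022e23 mol⁻¹ = 5.1426e+13 J/mol

5.14e+10 kJ/mol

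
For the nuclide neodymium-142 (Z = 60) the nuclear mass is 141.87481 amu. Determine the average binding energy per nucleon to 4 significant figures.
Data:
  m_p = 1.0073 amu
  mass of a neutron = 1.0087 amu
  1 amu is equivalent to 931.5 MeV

Σm = 60·m_p + 82·m_n = 60.4380 + 82.7134 = 143.1514 amu
The mass defect is 143.1514 − 141.87481 = 1.27659 amu.
Binding energy = Δm·c² = 1.27659 × 931.5 MeV/amu = 1189.14 MeV
Dividing by A = 142 gives 8.374 MeV per nucleon.

8.374 MeV/nucleon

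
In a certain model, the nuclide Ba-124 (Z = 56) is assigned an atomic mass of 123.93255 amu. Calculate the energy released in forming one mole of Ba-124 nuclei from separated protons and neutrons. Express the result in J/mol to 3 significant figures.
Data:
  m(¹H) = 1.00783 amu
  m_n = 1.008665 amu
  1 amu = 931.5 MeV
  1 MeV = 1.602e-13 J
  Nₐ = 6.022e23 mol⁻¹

Mass of separated nucleons = 56(1.00783) + 68(1.008665) = 56.43848 + 68.589220 = 125.027700 amu
Mass defect Δm = 125.027700 − 123.93255 = 1.095150 amu
Converting to energy: 1.095150 amu × 931.5 MeV/amu = 1020.13 MeV
Per nucleus in joules: 1020.13 MeV × 1.602e-13 J/MeV = 1.6342e-10 J
Per mole: 1.6342e-10 J × 6.022e23 mol⁻¹ = 9.8412e+13 J/mol

9.84e+13 J/mol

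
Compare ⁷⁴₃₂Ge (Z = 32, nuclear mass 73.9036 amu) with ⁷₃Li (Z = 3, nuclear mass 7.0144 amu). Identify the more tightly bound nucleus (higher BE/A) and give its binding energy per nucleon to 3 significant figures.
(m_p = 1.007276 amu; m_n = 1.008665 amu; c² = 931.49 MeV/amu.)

⁷⁴₃₂Ge: Σm = 32(1.007276) + 42(1.008665) = 74.596762 amu; Δm = 0.693162 amu; E_B = 645.67 MeV; E_B/A = 8.725 MeV
⁷₃Li: Σm = 3(1.007276) + 4(1.008665) = 7.056488 amu; Δm = 0.042088 amu; E_B = 39.205 MeV; E_B/A = 5.601 MeV
⁷⁴₃₂Ge has the higher binding energy per nucleon, so it is the more tightly bound nucleus.

⁷⁴₃₂Ge; 8.73 MeV/nucleon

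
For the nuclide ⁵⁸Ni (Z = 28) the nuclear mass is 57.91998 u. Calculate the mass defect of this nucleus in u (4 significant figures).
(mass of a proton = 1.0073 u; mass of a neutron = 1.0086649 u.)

0.5444 u

Mass of separated nucleons = 28(1.0073) + 30(1.0086649) = 28.2044 + 30.2599470 = 58.4643470 u
Δm = 58.4643470 − 57.91998 = 0.5443670 u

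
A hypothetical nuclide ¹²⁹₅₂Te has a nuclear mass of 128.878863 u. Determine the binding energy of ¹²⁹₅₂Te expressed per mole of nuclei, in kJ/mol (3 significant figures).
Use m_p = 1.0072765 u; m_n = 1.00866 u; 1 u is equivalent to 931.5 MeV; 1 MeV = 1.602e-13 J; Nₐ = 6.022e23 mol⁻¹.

1.05e+11 kJ/mol

With 52 protons and 77 neutrons (A = 129):
Mass of separated nucleons = 52(1.0072765) + 77(1.00866) = 52.3783780 + 77.66682 = 130.0451980 u
Mass defect Δm = 130.0451980 − 128.878863 = 1.1663350 u
Converting to energy: 1.1663350 u × 931.5 MeV/u = 1086.44 MeV
Per nucleus in joules: 1086.44 MeV × 1.602e-13 J/MeV = 1.7405e-10 J
Per mole: 1.7405e-10 J × 6.022e23 mol⁻¹ = 1.0481e+14 J/mol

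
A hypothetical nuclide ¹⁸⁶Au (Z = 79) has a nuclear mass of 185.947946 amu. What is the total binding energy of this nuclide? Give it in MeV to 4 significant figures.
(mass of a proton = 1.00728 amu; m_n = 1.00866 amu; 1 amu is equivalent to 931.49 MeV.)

With 79 protons and 107 neutrons (A = 186):
Total constituent mass: 79 × 1.00728 + 107 × 1.00866 = 187.50174 amu
Mass defect Δm = 187.50174 − 185.947946 = 1.553794 amu
Binding energy = Δm·c² = 1.553794 × 931.49 MeV/amu = 1447.34 MeV

1447 MeV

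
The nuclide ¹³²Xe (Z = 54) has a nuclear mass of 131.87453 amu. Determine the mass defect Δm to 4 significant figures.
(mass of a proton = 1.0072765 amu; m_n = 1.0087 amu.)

1.197 amu

With 54 protons and 78 neutrons (A = 132):
Total constituent mass: 54 × 1.0072765 + 78 × 1.0087 = 133.0715310 amu
Mass defect Δm = 133.0715310 − 131.87453 = 1.1970010 amu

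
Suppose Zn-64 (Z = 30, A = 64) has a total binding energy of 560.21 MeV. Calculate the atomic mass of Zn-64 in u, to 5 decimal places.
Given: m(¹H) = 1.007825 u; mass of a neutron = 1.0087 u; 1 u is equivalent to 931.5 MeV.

Mass defect = 560.21 MeV / (931.5 MeV/u) = 0.6014063 u
Constituent mass = 30(1.007825) + 34(1.0087) = 64.530550 u
Atomic mass = 64.530550 − 0.6014063 = 63.9291437 u ≈ 63.92914 u (to 5 decimal places)

63.92914 u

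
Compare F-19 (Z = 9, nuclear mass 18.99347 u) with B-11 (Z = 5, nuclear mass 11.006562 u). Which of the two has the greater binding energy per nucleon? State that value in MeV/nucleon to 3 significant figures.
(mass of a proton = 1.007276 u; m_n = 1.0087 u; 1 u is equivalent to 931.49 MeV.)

F-19; 7.80 MeV/nucleon

F-19: Σm = 9(1.007276) + 10(1.0087) = 19.152484 u; Δm = 0.159014 u; E_B = 148.12 MeV; E_B/A = 7.796 MeV
B-11: Σm = 5(1.007276) + 6(1.0087) = 11.088580 u; Δm = 0.082018 u; E_B = 76.399 MeV; E_B/A = 6.945 MeV
F-19 has the higher binding energy per nucleon, so it is the more tightly bound nucleus.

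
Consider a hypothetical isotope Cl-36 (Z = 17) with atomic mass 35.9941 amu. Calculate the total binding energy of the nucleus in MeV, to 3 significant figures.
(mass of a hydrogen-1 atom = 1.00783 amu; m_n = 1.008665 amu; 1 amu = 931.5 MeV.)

Total constituent mass: 17 × 1.00783 + 19 × 1.008665 = 36.297745 amu
Mass defect Δm = 36.297745 − 35.9941 = 0.303645 amu
E_B = 0.303645 × 931.5 = 282.845 MeV

283 MeV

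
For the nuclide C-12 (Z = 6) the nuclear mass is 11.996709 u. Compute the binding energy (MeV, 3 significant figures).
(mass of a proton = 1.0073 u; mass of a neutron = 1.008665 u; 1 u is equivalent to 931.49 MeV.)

92.3 MeV

Total constituent mass: 6 × 1.0073 + 6 × 1.008665 = 12.095790 u
Mass defect Δm = 12.095790 − 11.996709 = 0.099081 u
Binding energy = Δm·c² = 0.099081 × 931.49 MeV/u = 92.2930 MeV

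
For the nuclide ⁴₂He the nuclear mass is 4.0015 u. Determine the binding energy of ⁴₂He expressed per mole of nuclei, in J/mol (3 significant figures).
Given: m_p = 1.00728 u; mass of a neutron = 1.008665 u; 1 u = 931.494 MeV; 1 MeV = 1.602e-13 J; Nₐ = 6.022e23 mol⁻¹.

Mass of separated nucleons = 2(1.00728) + 2(1.008665) = 2.01456 + 2.017330 = 4.031890 u
Δm = 4.031890 − 4.0015 = 0.030390 u
Binding energy = Δm·c² = 0.030390 × 931.494 MeV/u = 28.3081 MeV
Per nucleus in joules: 28.3081 MeV × 1.602e-13 J/MeV = 4.5350e-12 J
Per mole: 4.5350e-12 J × 6.022e23 mol⁻¹ = 2.7310e+12 J/mol

2.73e+12 J/mol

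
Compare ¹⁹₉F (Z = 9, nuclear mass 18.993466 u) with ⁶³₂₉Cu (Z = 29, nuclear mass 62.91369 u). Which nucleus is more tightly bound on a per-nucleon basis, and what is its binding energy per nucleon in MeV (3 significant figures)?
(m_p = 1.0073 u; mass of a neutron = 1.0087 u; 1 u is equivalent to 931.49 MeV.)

¹⁹₉F: Σm = 9(1.0073) + 10(1.0087) = 19.1527 u; Δm = 0.159234 u; E_B = 148.325 MeV; E_B/A = 7.807 MeV
⁶³₂₉Cu: Σm = 29(1.0073) + 34(1.0087) = 63.5075 u; Δm = 0.59381 u; E_B = 553.13 MeV; E_B/A = 8.780 MeV
⁶³₂₉Cu has the higher binding energy per nucleon, so it is the more tightly bound nucleus.

⁶³₂₉Cu; 8.78 MeV/nucleon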